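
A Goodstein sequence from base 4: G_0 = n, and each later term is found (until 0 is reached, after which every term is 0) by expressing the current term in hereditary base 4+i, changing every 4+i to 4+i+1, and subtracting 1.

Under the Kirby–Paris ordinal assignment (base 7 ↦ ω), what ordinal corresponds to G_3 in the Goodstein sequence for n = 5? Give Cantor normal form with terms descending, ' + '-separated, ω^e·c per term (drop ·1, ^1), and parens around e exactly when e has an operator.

4

G_0=5  [base 4] 4 + 1  →[4↦5]→  5 + 1 = 6  −1 ⇒ G_1=5
G_1=5  [base 5] 5  →[5↦6]→  6 = 6  −1 ⇒ G_2=5
G_2=5  [base 6] 5  →[6↦7]→  5 = 5  −1 ⇒ G_3=4
G_3=4  [base 7] 4  →[7↦8]→  4 = 4  −1 ⇒ G_4=3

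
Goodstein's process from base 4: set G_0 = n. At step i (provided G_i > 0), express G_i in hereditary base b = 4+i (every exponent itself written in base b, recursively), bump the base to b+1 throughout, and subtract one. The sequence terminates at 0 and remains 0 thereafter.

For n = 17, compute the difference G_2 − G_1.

G_0=17  [base 4] 4^2 + 1  →[4↦5]→  5^2 + 1 = 26  −1 ⇒ G_1=25
G_1=25  [base 5] 5^2  →[5↦6]→  6^2 = 36  −1 ⇒ G_2=35

10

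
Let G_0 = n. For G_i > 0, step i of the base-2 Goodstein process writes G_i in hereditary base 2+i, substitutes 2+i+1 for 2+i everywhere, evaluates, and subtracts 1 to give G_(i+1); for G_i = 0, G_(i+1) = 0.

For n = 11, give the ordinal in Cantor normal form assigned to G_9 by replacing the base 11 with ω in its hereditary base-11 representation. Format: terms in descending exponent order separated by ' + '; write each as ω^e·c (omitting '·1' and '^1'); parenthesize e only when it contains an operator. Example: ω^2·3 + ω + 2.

(0) 11|_2 = 2^(2 + 1) + 2 + 1 ↦ 3^(3 + 1) + 3 + 1|_3 = 85 ⇒ 84
(1) 84|_3 = 3^(3 + 1) + 3 ↦ 4^(4 + 1) + 4|_4 = 1028 ⇒ 1027
(2) 1027|_4 = 4^(4 + 1) + 3 ↦ 5^(5 + 1) + 3|_5 = 15628 ⇒ 15627
(3) 15627|_5 = 5^(5 + 1) + 2 ↦ 6^(6 + 1) + 2|_6 = 279938 ⇒ 279937
(4) 279937|_6 = 6^(6 + 1) + 1 ↦ 7^(7 + 1) + 1|_7 = 5764802 ⇒ 5764801
(5) 5764801|_7 = 7^(7 + 1) ↦ 8^(8 + 1)|_8 = 134217728 ⇒ 134217727
(6) 134217727|_8 = 7·8^8 + 7·8^7 + 7·8^6 + 7·8^5 + 7·8^4 + 7·8^3 + 7·8^2 + 7·8 + 7 ↦ 7·9^9 + 7·9^7 + 7·9^6 + 7·9^5 + 7·9^4 + 7·9^3 + 7·9^2 + 7·9 + 7|_9 = 2749609303 ⇒ 2749609302
(7) 2749609302|_9 = 7·9^9 + 7·9^7 + 7·9^6 + 7·9^5 + 7·9^4 + 7·9^3 + 7·9^2 + 7·9 + 6 ↦ 7·10^10 + 7·10^7 + 7·10^6 + 7·10^5 + 7·10^4 + 7·10^3 + 7·10^2 + 7·10 + 6|_10 = 70077777776 ⇒ 70077777775
(8) 70077777775|_10 = 7·10^10 + 7·10^7 + 7·10^6 + 7·10^5 + 7·10^4 + 7·10^3 + 7·10^2 + 7·10 + 5 ↦ 7·11^11 + 7·11^7 + 7·11^6 + 7·11^5 + 7·11^4 + 7·11^3 + 7·11^2 + 7·11 + 5|_11 = 1997331745491 ⇒ 1997331745490

ω^ω·7 + ω^7·7 + ω^6·7 + ω^5·7 + ω^4·7 + ω^3·7 + ω^2·7 + ω·7 + 4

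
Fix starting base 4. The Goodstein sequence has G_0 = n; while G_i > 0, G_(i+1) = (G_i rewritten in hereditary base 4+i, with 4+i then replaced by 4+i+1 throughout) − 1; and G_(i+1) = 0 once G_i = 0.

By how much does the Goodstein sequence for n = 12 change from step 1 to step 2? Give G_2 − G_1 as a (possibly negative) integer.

1

G_0=12  [base 4] 3·4  →[4↦5]→  3·5 = 15  −1 ⇒ G_1=14
G_1=14  [base 5] 2·5 + 4  →[5↦6]→  2·6 + 4 = 16  −1 ⇒ G_2=15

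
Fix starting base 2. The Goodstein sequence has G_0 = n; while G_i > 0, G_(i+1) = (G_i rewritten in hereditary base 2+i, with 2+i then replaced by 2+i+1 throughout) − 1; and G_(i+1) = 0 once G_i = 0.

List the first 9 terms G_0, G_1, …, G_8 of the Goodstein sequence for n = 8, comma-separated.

[0] 8 ≡ 2^(2 + 1) (base 2). Lift 3: 81. −1: 80.
[1] 80 ≡ 2·3^3 + 2·3^2 + 2·3 + 2 (base 3). Lift 4: 554. −1: 553.
[2] 553 ≡ 2·4^4 + 2·4^2 + 2·4 + 1 (base 4). Lift 5: 6311. −1: 6310.
[3] 6310 ≡ 2·5^5 + 2·5^2 + 2·5 (base 5). Lift 6: 93396. −1: 93395.
[4] 93395 ≡ 2·6^6 + 2·6^2 + 6 + 5 (base 6). Lift 7: 1647196. −1: 1647195.
[5] 1647195 ≡ 2·7^7 + 2·7^2 + 7 + 4 (base 7). Lift 8: 33554572. −1: 33554571.
[6] 33554571 ≡ 2·8^8 + 2·8^2 + 8 + 3 (base 8). Lift 9: 774841152. −1: 774841151.
[7] 774841151 ≡ 2·9^9 + 2·9^2 + 9 + 2 (base 9). Lift 10: 20000000212. −1: 20000000211.

8, 80, 553, 6310, 93395, 1647195, 33554571, 774841151, 20000000211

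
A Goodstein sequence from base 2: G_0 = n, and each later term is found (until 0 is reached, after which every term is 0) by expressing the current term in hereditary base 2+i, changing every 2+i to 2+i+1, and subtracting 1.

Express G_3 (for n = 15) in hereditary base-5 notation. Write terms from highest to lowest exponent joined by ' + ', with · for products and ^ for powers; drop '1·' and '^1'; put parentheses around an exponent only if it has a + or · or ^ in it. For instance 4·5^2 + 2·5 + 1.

5^(5 + 1) + 5^5 + 2

[0] 15 ≡ 2^(2 + 1) + 2^2 + 2 + 1 (base 2). Lift 3: 112. −1: 111.
[1] 111 ≡ 3^(3 + 1) + 3^3 + 3 (base 3). Lift 4: 1284. −1: 1283.
[2] 1283 ≡ 4^(4 + 1) + 4^4 + 3 (base 4). Lift 5: 18753. −1: 18752.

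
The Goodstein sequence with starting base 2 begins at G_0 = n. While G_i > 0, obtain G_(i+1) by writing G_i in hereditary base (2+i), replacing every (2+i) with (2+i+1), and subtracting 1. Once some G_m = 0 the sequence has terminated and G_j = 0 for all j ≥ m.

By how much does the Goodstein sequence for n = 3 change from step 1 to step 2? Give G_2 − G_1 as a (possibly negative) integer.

step 0: 3 = 2 + 1; sub 3 for 2: 3 + 1; = 4; G_1 = 4−1 = 3
step 1: 3 = 3; sub 4 for 3: 4; = 4; G_2 = 4−1 = 3

0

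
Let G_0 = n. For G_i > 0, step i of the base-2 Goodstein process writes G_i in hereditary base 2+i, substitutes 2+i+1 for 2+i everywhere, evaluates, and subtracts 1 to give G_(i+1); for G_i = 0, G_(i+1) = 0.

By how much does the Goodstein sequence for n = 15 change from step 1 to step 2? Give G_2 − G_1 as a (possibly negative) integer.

(0) 15|_2 = 2^(2 + 1) + 2^2 + 2 + 1 ↦ 3^(3 + 1) + 3^3 + 3 + 1|_3 = 112 ⇒ 111
(1) 111|_3 = 3^(3 + 1) + 3^3 + 3 ↦ 4^(4 + 1) + 4^4 + 4|_4 = 1284 ⇒ 1283

1172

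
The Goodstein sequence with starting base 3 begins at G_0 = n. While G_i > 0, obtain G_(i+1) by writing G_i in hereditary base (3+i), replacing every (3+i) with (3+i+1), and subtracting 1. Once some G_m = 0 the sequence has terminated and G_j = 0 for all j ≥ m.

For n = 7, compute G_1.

G_0=7  [base 3] 2·3 + 1  →[3↦4]→  2·4 + 1 = 9  −1 ⇒ G_1=8
G_1=8  [base 4] 2·4  →[4↦5]→  2·5 = 10  −1 ⇒ G_2=9

8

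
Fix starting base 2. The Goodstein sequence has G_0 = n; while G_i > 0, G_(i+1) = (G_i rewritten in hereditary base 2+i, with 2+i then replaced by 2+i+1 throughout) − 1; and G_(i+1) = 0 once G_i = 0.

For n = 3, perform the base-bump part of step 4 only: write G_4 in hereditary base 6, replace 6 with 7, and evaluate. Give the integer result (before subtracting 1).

3 —HB2→ 2 + 1 —bump→ 3 + 1 = 4 —(−1)→ 3
3 —HB3→ 3 —bump→ 4 = 4 —(−1)→ 3
3 —HB4→ 3 —bump→ 3 = 3 —(−1)→ 2
2 —HB5→ 2 —bump→ 2 = 2 —(−1)→ 1
1 —HB6→ 1 —bump→ 1 = 1 —(−1)→ 0

1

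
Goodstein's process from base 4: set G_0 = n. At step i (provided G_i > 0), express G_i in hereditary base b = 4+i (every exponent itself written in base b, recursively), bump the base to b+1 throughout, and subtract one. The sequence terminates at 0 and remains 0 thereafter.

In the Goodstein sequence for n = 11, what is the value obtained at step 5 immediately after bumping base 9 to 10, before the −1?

16

base 4: 11 = 2·4 + 3; at 5: 2·5 + 3 = 13; next = 12
base 5: 12 = 2·5 + 2; at 6: 2·6 + 2 = 14; next = 13
base 6: 13 = 2·6 + 1; at 7: 2·7 + 1 = 15; next = 14
base 7: 14 = 2·7; at 8: 2·8 = 16; next = 15
base 8: 15 = 8 + 7; at 9: 9 + 7 = 16; next = 15
base 9: 15 = 9 + 6; at 10: 10 + 6 = 16; next = 15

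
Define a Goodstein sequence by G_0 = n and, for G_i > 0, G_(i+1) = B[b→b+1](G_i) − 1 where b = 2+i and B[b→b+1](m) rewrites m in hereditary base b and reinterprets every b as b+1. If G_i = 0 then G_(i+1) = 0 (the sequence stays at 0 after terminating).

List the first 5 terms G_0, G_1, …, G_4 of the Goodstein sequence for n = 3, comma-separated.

step 0: 3 = 2 + 1; sub 3 for 2: 3 + 1; = 4; G_1 = 4−1 = 3
step 1: 3 = 3; sub 4 for 3: 4; = 4; G_2 = 4−1 = 3
step 2: 3 = 3; sub 5 for 4: 3; = 3; G_3 = 3−1 = 2
step 3: 2 = 2; sub 6 for 5: 2; = 2; G_4 = 2−1 = 1

3, 3, 3, 2, 1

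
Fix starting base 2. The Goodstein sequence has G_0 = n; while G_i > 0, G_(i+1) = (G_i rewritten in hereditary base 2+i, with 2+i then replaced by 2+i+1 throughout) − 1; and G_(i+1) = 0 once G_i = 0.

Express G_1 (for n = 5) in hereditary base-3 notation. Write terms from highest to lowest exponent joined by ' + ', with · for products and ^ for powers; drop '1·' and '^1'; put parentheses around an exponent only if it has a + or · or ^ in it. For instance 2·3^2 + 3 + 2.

3^3

[0] 5 ≡ 2^2 + 1 (base 2). Lift 3: 28. −1: 27.
[1] 27 ≡ 3^3 (base 3). Lift 4: 256. −1: 255.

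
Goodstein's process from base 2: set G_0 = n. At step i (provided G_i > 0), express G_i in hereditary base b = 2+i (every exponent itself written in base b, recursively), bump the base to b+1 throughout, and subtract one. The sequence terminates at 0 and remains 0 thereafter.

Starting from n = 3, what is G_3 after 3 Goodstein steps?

2

base 2: 3 = 2 + 1; at 3: 3 + 1 = 4; next = 3
base 3: 3 = 3; at 4: 4 = 4; next = 3
base 4: 3 = 3; at 5: 3 = 3; next = 2
base 5: 2 = 2; at 6: 2 = 2; next = 1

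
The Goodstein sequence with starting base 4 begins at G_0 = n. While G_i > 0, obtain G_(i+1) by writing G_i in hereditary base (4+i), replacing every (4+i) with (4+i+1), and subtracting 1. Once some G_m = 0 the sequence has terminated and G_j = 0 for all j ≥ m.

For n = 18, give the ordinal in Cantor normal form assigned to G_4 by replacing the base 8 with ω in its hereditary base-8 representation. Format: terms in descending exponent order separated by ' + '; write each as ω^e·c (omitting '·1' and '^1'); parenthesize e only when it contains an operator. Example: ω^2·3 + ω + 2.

ω·6 + 5

[0] 18 ≡ 4^2 + 2 (base 4). Lift 5: 27. −1: 26.
[1] 26 ≡ 5^2 + 1 (base 5). Lift 6: 37. −1: 36.
[2] 36 ≡ 6^2 (base 6). Lift 7: 49. −1: 48.
[3] 48 ≡ 6·7 + 6 (base 7). Lift 8: 54. −1: 53.
[4] 53 ≡ 6·8 + 5 (base 8). Lift 9: 59. −1: 58.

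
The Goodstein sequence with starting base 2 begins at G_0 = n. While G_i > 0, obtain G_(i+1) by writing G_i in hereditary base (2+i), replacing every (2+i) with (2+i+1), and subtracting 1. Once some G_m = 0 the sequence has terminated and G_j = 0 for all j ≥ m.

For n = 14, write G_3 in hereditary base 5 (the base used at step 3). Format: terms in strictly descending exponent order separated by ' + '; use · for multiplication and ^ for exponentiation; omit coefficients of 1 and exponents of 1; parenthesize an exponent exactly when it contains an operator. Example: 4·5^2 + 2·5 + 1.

14 —HB2→ 2^(2 + 1) + 2^2 + 2 —bump→ 3^(3 + 1) + 3^3 + 3 = 111 —(−1)→ 110
110 —HB3→ 3^(3 + 1) + 3^3 + 2 —bump→ 4^(4 + 1) + 4^4 + 2 = 1282 —(−1)→ 1281
1281 —HB4→ 4^(4 + 1) + 4^4 + 1 —bump→ 5^(5 + 1) + 5^5 + 1 = 18751 —(−1)→ 18750
18750 —HB5→ 5^(5 + 1) + 5^5 —bump→ 6^(6 + 1) + 6^6 = 326592 —(−1)→ 326591

5^(5 + 1) + 5^5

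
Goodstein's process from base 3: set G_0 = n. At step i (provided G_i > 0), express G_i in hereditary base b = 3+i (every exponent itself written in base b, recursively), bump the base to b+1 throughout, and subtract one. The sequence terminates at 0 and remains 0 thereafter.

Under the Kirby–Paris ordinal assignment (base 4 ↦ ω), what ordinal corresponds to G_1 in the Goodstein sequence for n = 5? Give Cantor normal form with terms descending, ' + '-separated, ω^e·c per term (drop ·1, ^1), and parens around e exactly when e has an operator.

ω + 1

base 3: 5 = 3 + 2; at 4: 4 + 2 = 6; next = 5
base 4: 5 = 4 + 1; at 5: 5 + 1 = 6; next = 5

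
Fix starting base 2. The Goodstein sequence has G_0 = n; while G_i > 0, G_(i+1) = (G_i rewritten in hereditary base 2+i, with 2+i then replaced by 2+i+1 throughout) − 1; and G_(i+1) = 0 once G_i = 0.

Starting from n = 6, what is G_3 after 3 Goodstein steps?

(0) 6|_2 = 2^2 + 2 ↦ 3^3 + 3|_3 = 30 ⇒ 29
(1) 29|_3 = 3^3 + 2 ↦ 4^4 + 2|_4 = 258 ⇒ 257
(2) 257|_4 = 4^4 + 1 ↦ 5^5 + 1|_5 = 3126 ⇒ 3125
(3) 3125|_5 = 5^5 ↦ 6^6|_6 = 46656 ⇒ 46655

3125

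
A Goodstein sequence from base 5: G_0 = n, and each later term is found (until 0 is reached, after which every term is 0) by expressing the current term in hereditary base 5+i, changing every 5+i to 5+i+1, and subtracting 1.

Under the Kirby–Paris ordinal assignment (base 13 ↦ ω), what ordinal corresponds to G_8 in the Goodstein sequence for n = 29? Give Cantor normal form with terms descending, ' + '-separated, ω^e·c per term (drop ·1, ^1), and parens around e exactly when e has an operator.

ω·9 + 6

G_0 = 29. HB_5(29) = 5^2 + 4. Bump = 40. G_1 = 39.
G_1 = 39. HB_6(39) = 6^2 + 3. Bump = 52. G_2 = 51.
G_2 = 51. HB_7(51) = 7^2 + 2. Bump = 66. G_3 = 65.
G_3 = 65. HB_8(65) = 8^2 + 1. Bump = 82. G_4 = 81.
G_4 = 81. HB_9(81) = 9^2. Bump = 100. G_5 = 99.
G_5 = 99. HB_10(99) = 9·10 + 9. Bump = 108. G_6 = 107.
G_6 = 107. HB_11(107) = 9·11 + 8. Bump = 116. G_7 = 115.
G_7 = 115. HB_12(115) = 9·12 + 7. Bump = 124. G_8 = 123.
G_8 = 123. HB_13(123) = 9·13 + 6. Bump = 132. G_9 = 131.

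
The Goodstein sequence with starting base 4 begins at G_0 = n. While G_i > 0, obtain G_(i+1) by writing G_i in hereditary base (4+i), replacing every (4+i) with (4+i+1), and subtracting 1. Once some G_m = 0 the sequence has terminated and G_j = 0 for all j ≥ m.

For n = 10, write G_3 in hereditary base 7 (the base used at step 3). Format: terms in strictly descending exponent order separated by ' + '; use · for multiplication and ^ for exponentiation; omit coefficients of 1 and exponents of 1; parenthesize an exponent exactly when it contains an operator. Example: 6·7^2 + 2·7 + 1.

(0) 10|_4 = 2·4 + 2 ↦ 2·5 + 2|_5 = 12 ⇒ 11
(1) 11|_5 = 2·5 + 1 ↦ 2·6 + 1|_6 = 13 ⇒ 12
(2) 12|_6 = 2·6 ↦ 2·7|_7 = 14 ⇒ 13
(3) 13|_7 = 7 + 6 ↦ 8 + 6|_8 = 14 ⇒ 13

7 + 6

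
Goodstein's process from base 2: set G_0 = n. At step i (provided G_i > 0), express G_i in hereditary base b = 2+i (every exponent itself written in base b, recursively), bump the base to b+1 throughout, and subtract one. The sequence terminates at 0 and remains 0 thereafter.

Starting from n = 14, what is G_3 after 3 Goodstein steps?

18750

step 0: 14 = 2^(2 + 1) + 2^2 + 2; sub 3 for 2: 3^(3 + 1) + 3^3 + 3; = 111; G_1 = 111−1 = 110
step 1: 110 = 3^(3 + 1) + 3^3 + 2; sub 4 for 3: 4^(4 + 1) + 4^4 + 2; = 1282; G_2 = 1282−1 = 1281
step 2: 1281 = 4^(4 + 1) + 4^4 + 1; sub 5 for 4: 5^(5 + 1) + 5^5 + 1; = 18751; G_3 = 18751−1 = 18750
step 3: 18750 = 5^(5 + 1) + 5^5; sub 6 for 5: 6^(6 + 1) + 6^6; = 326592; G_4 = 326592−1 = 326591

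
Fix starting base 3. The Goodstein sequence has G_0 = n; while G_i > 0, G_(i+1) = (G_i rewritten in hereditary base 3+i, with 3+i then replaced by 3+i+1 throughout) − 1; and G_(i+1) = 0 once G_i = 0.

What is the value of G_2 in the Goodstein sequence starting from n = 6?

7

step 0: 6 = 2·3; sub 4 for 3: 2·4; = 8; G_1 = 8−1 = 7
step 1: 7 = 4 + 3; sub 5 for 4: 5 + 3; = 8; G_2 = 8−1 = 7
step 2: 7 = 5 + 2; sub 6 for 5: 6 + 2; = 8; G_3 = 8−1 = 7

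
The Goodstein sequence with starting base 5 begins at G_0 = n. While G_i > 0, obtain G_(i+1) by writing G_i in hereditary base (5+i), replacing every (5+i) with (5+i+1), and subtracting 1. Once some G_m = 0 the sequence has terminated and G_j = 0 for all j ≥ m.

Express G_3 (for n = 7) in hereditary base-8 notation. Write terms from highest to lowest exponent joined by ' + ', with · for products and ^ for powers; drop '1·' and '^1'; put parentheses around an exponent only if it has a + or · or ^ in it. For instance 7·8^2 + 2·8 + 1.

7

step 0: 7 = 5 + 2; sub 6 for 5: 6 + 2; = 8; G_1 = 8−1 = 7
step 1: 7 = 6 + 1; sub 7 for 6: 7 + 1; = 8; G_2 = 8−1 = 7
step 2: 7 = 7; sub 8 for 7: 8; = 8; G_3 = 8−1 = 7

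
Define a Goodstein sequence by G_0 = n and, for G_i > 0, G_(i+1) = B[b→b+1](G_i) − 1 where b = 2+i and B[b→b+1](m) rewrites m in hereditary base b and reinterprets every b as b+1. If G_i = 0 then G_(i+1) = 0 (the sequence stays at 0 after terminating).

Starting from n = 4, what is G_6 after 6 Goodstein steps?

4 —HB2→ 2^2 —bump→ 3^3 = 27 —(−1)→ 26
26 —HB3→ 2·3^2 + 2·3 + 2 —bump→ 2·4^2 + 2·4 + 2 = 42 —(−1)→ 41
41 —HB4→ 2·4^2 + 2·4 + 1 —bump→ 2·5^2 + 2·5 + 1 = 61 —(−1)→ 60
60 —HB5→ 2·5^2 + 2·5 —bump→ 2·6^2 + 2·6 = 84 —(−1)→ 83
83 —HB6→ 2·6^2 + 6 + 5 —bump→ 2·7^2 + 7 + 5 = 110 —(−1)→ 109
109 —HB7→ 2·7^2 + 7 + 4 —bump→ 2·8^2 + 8 + 4 = 140 —(−1)→ 139
139 —HB8→ 2·8^2 + 8 + 3 —bump→ 2·9^2 + 9 + 3 = 174 —(−1)→ 173

139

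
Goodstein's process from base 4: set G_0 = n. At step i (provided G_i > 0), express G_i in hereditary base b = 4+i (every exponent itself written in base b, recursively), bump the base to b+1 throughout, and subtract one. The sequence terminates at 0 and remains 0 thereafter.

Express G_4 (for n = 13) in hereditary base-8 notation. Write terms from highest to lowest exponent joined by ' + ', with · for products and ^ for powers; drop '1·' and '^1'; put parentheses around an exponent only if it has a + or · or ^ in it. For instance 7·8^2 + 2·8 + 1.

G_0=13  [base 4] 3·4 + 1  →[4↦5]→  3·5 + 1 = 16  −1 ⇒ G_1=15
G_1=15  [base 5] 3·5  →[5↦6]→  3·6 = 18  −1 ⇒ G_2=17
G_2=17  [base 6] 2·6 + 5  →[6↦7]→  2·7 + 5 = 19  −1 ⇒ G_3=18
G_3=18  [base 7] 2·7 + 4  →[7↦8]→  2·8 + 4 = 20  −1 ⇒ G_4=19

2·8 + 3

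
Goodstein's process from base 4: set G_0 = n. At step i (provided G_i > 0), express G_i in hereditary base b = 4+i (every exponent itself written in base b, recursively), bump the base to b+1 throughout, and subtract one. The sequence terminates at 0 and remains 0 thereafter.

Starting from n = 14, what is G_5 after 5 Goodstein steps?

22

G_0 = 14. HB_4(14) = 3·4 + 2. Bump = 17. G_1 = 16.
G_1 = 16. HB_5(16) = 3·5 + 1. Bump = 19. G_2 = 18.
G_2 = 18. HB_6(18) = 3·6. Bump = 21. G_3 = 20.
G_3 = 20. HB_7(20) = 2·7 + 6. Bump = 22. G_4 = 21.
G_4 = 21. HB_8(21) = 2·8 + 5. Bump = 23. G_5 = 22.
G_5 = 22. HB_9(22) = 2·9 + 4. Bump = 24. G_6 = 23.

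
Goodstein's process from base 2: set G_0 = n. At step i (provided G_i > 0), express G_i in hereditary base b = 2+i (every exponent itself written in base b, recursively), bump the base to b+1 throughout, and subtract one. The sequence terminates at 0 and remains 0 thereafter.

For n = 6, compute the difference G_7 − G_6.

6 —HB2→ 2^2 + 2 —bump→ 3^3 + 3 = 30 —(−1)→ 29
29 —HB3→ 3^3 + 2 —bump→ 4^4 + 2 = 258 —(−1)→ 257
257 —HB4→ 4^4 + 1 —bump→ 5^5 + 1 = 3126 —(−1)→ 3125
3125 —HB5→ 5^5 —bump→ 6^6 = 46656 —(−1)→ 46655
46655 —HB6→ 5·6^5 + 5·6^4 + 5·6^3 + 5·6^2 + 5·6 + 5 —bump→ 5·7^5 + 5·7^4 + 5·7^3 + 5·7^2 + 5·7 + 5 = 98040 —(−1)→ 98039
98039 —HB7→ 5·7^5 + 5·7^4 + 5·7^3 + 5·7^2 + 5·7 + 4 —bump→ 5·8^5 + 5·8^4 + 5·8^3 + 5·8^2 + 5·8 + 4 = 187244 —(−1)→ 187243
187243 —HB8→ 5·8^5 + 5·8^4 + 5·8^3 + 5·8^2 + 5·8 + 3 —bump→ 5·9^5 + 5·9^4 + 5·9^3 + 5·9^2 + 5·9 + 3 = 332148 —(−1)→ 332147

144904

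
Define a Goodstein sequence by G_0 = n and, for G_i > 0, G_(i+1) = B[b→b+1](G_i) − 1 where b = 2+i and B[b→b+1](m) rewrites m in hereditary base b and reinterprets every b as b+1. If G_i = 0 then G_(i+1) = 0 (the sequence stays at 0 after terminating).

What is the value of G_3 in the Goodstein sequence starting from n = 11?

G_0 = 11. HB_2(11) = 2^(2 + 1) + 2 + 1. Bump = 85. G_1 = 84.
G_1 = 84. HB_3(84) = 3^(3 + 1) + 3. Bump = 1028. G_2 = 1027.
G_2 = 1027. HB_4(1027) = 4^(4 + 1) + 3. Bump = 15628. G_3 = 15627.
G_3 = 15627. HB_5(15627) = 5^(5 + 1) + 2. Bump = 279938. G_4 = 279937.

15627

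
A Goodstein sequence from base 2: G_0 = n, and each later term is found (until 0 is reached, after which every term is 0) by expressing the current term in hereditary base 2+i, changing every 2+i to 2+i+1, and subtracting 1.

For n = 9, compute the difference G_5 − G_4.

2331083

9 —HB2→ 2^(2 + 1) + 1 —bump→ 3^(3 + 1) + 1 = 82 —(−1)→ 81
81 —HB3→ 3^(3 + 1) —bump→ 4^(4 + 1) = 1024 —(−1)→ 1023
1023 —HB4→ 3·4^4 + 3·4^3 + 3·4^2 + 3·4 + 3 —bump→ 3·5^5 + 3·5^3 + 3·5^2 + 3·5 + 3 = 9843 —(−1)→ 9842
9842 —HB5→ 3·5^5 + 3·5^3 + 3·5^2 + 3·5 + 2 —bump→ 3·6^6 + 3·6^3 + 3·6^2 + 3·6 + 2 = 140744 —(−1)→ 140743
140743 —HB6→ 3·6^6 + 3·6^3 + 3·6^2 + 3·6 + 1 —bump→ 3·7^7 + 3·7^3 + 3·7^2 + 3·7 + 1 = 2471827 —(−1)→ 2471826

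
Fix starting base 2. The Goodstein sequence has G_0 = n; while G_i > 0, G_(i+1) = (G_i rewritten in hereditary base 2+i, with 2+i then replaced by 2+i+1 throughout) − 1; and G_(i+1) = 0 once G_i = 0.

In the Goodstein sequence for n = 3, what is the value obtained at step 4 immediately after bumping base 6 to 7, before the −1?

1

[0] 3 ≡ 2 + 1 (base 2). Lift 3: 4. −1: 3.
[1] 3 ≡ 3 (base 3). Lift 4: 4. −1: 3.
[2] 3 ≡ 3 (base 4). Lift 5: 3. −1: 2.
[3] 2 ≡ 2 (base 5). Lift 6: 2. −1: 1.
[4] 1 ≡ 1 (base 6). Lift 7: 1. −1: 0.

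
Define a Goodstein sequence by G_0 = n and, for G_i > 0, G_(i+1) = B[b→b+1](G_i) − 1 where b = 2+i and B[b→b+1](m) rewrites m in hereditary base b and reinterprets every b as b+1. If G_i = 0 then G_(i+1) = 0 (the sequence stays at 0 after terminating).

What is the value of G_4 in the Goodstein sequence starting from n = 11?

279937

i=0: 11 = 2^(2 + 1) + 2 + 1 (b=2); 2→3: 3^(3 + 1) + 3 + 1 = 85; 85−1 = 84
i=1: 84 = 3^(3 + 1) + 3 (b=3); 3→4: 4^(4 + 1) + 4 = 1028; 1028−1 = 1027
i=2: 1027 = 4^(4 + 1) + 3 (b=4); 4→5: 5^(5 + 1) + 3 = 15628; 15628−1 = 15627
i=3: 15627 = 5^(5 + 1) + 2 (b=5); 5→6: 6^(6 + 1) + 2 = 279938; 279938−1 = 279937
i=4: 279937 = 6^(6 + 1) + 1 (b=6); 6→7: 7^(7 + 1) + 1 = 5764802; 5764802−1 = 5764801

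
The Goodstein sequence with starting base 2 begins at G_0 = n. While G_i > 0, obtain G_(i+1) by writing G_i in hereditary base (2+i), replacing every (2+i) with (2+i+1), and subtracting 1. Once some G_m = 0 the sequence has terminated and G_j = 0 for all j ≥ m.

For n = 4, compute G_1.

(0) 4|_2 = 2^2 ↦ 3^3|_3 = 27 ⇒ 26
(1) 26|_3 = 2·3^2 + 2·3 + 2 ↦ 2·4^2 + 2·4 + 2|_4 = 42 ⇒ 41

26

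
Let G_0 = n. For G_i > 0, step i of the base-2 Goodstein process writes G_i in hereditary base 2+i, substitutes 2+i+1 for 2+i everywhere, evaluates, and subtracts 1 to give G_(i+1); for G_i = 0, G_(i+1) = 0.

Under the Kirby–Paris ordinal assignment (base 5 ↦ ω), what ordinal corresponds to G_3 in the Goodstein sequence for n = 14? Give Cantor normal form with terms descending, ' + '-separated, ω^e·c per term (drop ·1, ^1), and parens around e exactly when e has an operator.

ω^(ω + 1) + ω^ω

G_0 = 14. HB_2(14) = 2^(2 + 1) + 2^2 + 2. Bump = 111. G_1 = 110.
G_1 = 110. HB_3(110) = 3^(3 + 1) + 3^3 + 2. Bump = 1282. G_2 = 1281.
G_2 = 1281. HB_4(1281) = 4^(4 + 1) + 4^4 + 1. Bump = 18751. G_3 = 18750.
G_3 = 18750. HB_5(18750) = 5^(5 + 1) + 5^5. Bump = 326592. G_4 = 326591.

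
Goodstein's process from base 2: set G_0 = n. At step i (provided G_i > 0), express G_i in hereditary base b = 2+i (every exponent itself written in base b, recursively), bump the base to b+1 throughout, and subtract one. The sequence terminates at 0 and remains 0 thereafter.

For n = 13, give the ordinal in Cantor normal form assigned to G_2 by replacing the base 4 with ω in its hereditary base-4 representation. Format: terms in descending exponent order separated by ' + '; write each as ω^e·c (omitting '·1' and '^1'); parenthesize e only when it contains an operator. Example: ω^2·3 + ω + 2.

step 0: 13 = 2^(2 + 1) + 2^2 + 1; sub 3 for 2: 3^(3 + 1) + 3^3 + 1; = 109; G_1 = 109−1 = 108
step 1: 108 = 3^(3 + 1) + 3^3; sub 4 for 3: 4^(4 + 1) + 4^4; = 1280; G_2 = 1280−1 = 1279
step 2: 1279 = 4^(4 + 1) + 3·4^3 + 3·4^2 + 3·4 + 3; sub 5 for 4: 5^(5 + 1) + 3·5^3 + 3·5^2 + 3·5 + 3; = 16093; G_3 = 16093−1 = 16092

ω^(ω + 1) + ω^3·3 + ω^2·3 + ω·3 + 3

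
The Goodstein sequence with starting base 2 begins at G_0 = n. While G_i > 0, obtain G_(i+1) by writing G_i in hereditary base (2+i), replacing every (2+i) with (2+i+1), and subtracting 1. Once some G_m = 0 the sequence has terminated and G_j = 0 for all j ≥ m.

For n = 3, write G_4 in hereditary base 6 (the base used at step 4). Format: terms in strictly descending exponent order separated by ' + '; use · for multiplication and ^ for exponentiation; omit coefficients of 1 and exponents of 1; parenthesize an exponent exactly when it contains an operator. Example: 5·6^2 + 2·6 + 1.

[0] 3 ≡ 2 + 1 (base 2). Lift 3: 4. −1: 3.
[1] 3 ≡ 3 (base 3). Lift 4: 4. −1: 3.
[2] 3 ≡ 3 (base 4). Lift 5: 3. −1: 2.
[3] 2 ≡ 2 (base 5). Lift 6: 2. −1: 1.

1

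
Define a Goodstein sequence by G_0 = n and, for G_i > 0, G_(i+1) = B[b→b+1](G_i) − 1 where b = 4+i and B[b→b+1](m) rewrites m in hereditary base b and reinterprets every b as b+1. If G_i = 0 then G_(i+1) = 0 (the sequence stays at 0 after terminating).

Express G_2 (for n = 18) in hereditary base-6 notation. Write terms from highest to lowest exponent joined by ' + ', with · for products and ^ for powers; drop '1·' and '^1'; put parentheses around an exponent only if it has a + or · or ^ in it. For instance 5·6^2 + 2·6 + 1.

6^2

18 —HB4→ 4^2 + 2 —bump→ 5^2 + 2 = 27 —(−1)→ 26
26 —HB5→ 5^2 + 1 —bump→ 6^2 + 1 = 37 —(−1)→ 36
36 —HB6→ 6^2 —bump→ 7^2 = 49 —(−1)→ 48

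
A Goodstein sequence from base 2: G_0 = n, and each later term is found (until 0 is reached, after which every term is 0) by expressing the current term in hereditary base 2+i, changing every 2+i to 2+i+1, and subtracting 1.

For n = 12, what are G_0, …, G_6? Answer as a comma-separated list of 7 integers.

12 —HB2→ 2^(2 + 1) + 2^2 —bump→ 3^(3 + 1) + 3^3 = 108 —(−1)→ 107
107 —HB3→ 3^(3 + 1) + 2·3^2 + 2·3 + 2 —bump→ 4^(4 + 1) + 2·4^2 + 2·4 + 2 = 1066 —(−1)→ 1065
1065 —HB4→ 4^(4 + 1) + 2·4^2 + 2·4 + 1 —bump→ 5^(5 + 1) + 2·5^2 + 2·5 + 1 = 15686 —(−1)→ 15685
15685 —HB5→ 5^(5 + 1) + 2·5^2 + 2·5 —bump→ 6^(6 + 1) + 2·6^2 + 2·6 = 280020 —(−1)→ 280019
280019 —HB6→ 6^(6 + 1) + 2·6^2 + 6 + 5 —bump→ 7^(7 + 1) + 2·7^2 + 7 + 5 = 5764911 —(−1)→ 5764910
5764910 —HB7→ 7^(7 + 1) + 2·7^2 + 7 + 4 —bump→ 8^(8 + 1) + 2·8^2 + 8 + 4 = 134217868 —(−1)→ 134217867

12, 107, 1065, 15685, 280019, 5764910, 134217867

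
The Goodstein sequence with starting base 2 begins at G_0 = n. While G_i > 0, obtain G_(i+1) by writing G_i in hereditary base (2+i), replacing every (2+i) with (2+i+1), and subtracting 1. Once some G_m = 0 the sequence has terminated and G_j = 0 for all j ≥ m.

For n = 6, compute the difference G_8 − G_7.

223404

G_0 = 6. HB_2(6) = 2^2 + 2. Bump = 30. G_1 = 29.
G_1 = 29. HB_3(29) = 3^3 + 2. Bump = 258. G_2 = 257.
G_2 = 257. HB_4(257) = 4^4 + 1. Bump = 3126. G_3 = 3125.
G_3 = 3125. HB_5(3125) = 5^5. Bump = 46656. G_4 = 46655.
G_4 = 46655. HB_6(46655) = 5·6^5 + 5·6^4 + 5·6^3 + 5·6^2 + 5·6 + 5. Bump = 98040. G_5 = 98039.
G_5 = 98039. HB_7(98039) = 5·7^5 + 5·7^4 + 5·7^3 + 5·7^2 + 5·7 + 4. Bump = 187244. G_6 = 187243.
G_6 = 187243. HB_8(187243) = 5·8^5 + 5·8^4 + 5·8^3 + 5·8^2 + 5·8 + 3. Bump = 332148. G_7 = 332147.
G_7 = 332147. HB_9(332147) = 5·9^5 + 5·9^4 + 5·9^3 + 5·9^2 + 5·9 + 2. Bump = 555552. G_8 = 555551.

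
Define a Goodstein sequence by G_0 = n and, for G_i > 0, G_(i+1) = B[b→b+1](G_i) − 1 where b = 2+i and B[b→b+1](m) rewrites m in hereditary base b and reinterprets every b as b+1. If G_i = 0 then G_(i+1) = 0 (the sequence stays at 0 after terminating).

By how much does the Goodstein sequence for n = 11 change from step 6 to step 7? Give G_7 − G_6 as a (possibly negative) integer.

(0) 11|_2 = 2^(2 + 1) + 2 + 1 ↦ 3^(3 + 1) + 3 + 1|_3 = 85 ⇒ 84
(1) 84|_3 = 3^(3 + 1) + 3 ↦ 4^(4 + 1) + 4|_4 = 1028 ⇒ 1027
(2) 1027|_4 = 4^(4 + 1) + 3 ↦ 5^(5 + 1) + 3|_5 = 15628 ⇒ 15627
(3) 15627|_5 = 5^(5 + 1) + 2 ↦ 6^(6 + 1) + 2|_6 = 279938 ⇒ 279937
(4) 279937|_6 = 6^(6 + 1) + 1 ↦ 7^(7 + 1) + 1|_7 = 5764802 ⇒ 5764801
(5) 5764801|_7 = 7^(7 + 1) ↦ 8^(8 + 1)|_8 = 134217728 ⇒ 134217727
(6) 134217727|_8 = 7·8^8 + 7·8^7 + 7·8^6 + 7·8^5 + 7·8^4 + 7·8^3 + 7·8^2 + 7·8 + 7 ↦ 7·9^9 + 7·9^7 + 7·9^6 + 7·9^5 + 7·9^4 + 7·9^3 + 7·9^2 + 7·9 + 7|_9 = 2749609303 ⇒ 2749609302

2615391575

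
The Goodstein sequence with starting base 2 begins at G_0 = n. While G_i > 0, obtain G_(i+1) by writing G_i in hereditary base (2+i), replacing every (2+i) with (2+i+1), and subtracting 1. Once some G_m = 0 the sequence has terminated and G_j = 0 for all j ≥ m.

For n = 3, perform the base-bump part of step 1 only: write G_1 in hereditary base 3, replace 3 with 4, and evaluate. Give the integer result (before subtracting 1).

(0) 3|_2 = 2 + 1 ↦ 3 + 1|_3 = 4 ⇒ 3
(1) 3|_3 = 3 ↦ 4|_4 = 4 ⇒ 3

4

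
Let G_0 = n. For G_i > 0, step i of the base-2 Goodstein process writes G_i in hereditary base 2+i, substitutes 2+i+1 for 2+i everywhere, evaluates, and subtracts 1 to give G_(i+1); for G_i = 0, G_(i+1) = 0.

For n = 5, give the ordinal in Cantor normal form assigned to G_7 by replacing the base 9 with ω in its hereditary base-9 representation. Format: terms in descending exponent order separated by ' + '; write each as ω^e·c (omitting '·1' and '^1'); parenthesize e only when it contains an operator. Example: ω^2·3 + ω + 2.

G_0 = 5. HB_2(5) = 2^2 + 1. Bump = 28. G_1 = 27.
G_1 = 27. HB_3(27) = 3^3. Bump = 256. G_2 = 255.
G_2 = 255. HB_4(255) = 3·4^3 + 3·4^2 + 3·4 + 3. Bump = 468. G_3 = 467.
G_3 = 467. HB_5(467) = 3·5^3 + 3·5^2 + 3·5 + 2. Bump = 776. G_4 = 775.
G_4 = 775. HB_6(775) = 3·6^3 + 3·6^2 + 3·6 + 1. Bump = 1198. G_5 = 1197.
G_5 = 1197. HB_7(1197) = 3·7^3 + 3·7^2 + 3·7. Bump = 1752. G_6 = 1751.
G_6 = 1751. HB_8(1751) = 3·8^3 + 3·8^2 + 2·8 + 7. Bump = 2455. G_7 = 2454.
G_7 = 2454. HB_9(2454) = 3·9^3 + 3·9^2 + 2·9 + 6. Bump = 3326. G_8 = 3325.

ω^3·3 + ω^2·3 + ω·2 + 6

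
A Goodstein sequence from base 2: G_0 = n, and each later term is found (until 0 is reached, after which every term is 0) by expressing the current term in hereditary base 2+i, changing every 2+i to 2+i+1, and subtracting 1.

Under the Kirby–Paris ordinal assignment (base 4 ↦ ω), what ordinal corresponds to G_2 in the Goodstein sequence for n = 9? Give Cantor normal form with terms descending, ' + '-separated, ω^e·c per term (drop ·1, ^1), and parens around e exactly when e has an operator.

ω^ω·3 + ω^3·3 + ω^2·3 + ω·3 + 3

(0) 9|_2 = 2^(2 + 1) + 1 ↦ 3^(3 + 1) + 1|_3 = 82 ⇒ 81
(1) 81|_3 = 3^(3 + 1) ↦ 4^(4 + 1)|_4 = 1024 ⇒ 1023
(2) 1023|_4 = 3·4^4 + 3·4^3 + 3·4^2 + 3·4 + 3 ↦ 3·5^5 + 3·5^3 + 3·5^2 + 3·5 + 3|_5 = 9843 ⇒ 9842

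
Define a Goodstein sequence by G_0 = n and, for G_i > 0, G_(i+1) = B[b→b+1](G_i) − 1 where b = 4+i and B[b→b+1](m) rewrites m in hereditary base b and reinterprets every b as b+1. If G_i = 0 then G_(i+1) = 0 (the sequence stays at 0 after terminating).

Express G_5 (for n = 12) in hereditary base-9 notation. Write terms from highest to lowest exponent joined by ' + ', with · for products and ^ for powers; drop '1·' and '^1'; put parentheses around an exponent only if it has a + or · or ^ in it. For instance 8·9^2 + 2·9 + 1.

(0) 12|_4 = 3·4 ↦ 3·5|_5 = 15 ⇒ 14
(1) 14|_5 = 2·5 + 4 ↦ 2·6 + 4|_6 = 16 ⇒ 15
(2) 15|_6 = 2·6 + 3 ↦ 2·7 + 3|_7 = 17 ⇒ 16
(3) 16|_7 = 2·7 + 2 ↦ 2·8 + 2|_8 = 18 ⇒ 17
(4) 17|_8 = 2·8 + 1 ↦ 2·9 + 1|_9 = 19 ⇒ 18
(5) 18|_9 = 2·9 ↦ 2·10|_10 = 20 ⇒ 19

2·9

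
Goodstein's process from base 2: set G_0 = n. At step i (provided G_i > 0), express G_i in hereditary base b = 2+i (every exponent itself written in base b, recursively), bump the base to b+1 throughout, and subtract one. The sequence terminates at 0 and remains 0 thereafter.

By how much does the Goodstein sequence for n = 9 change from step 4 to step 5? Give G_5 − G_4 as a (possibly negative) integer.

step 0: 9 = 2^(2 + 1) + 1; sub 3 for 2: 3^(3 + 1) + 1; = 82; G_1 = 82−1 = 81
step 1: 81 = 3^(3 + 1); sub 4 for 3: 4^(4 + 1); = 1024; G_2 = 1024−1 = 1023
step 2: 1023 = 3·4^4 + 3·4^3 + 3·4^2 + 3·4 + 3; sub 5 for 4: 3·5^5 + 3·5^3 + 3·5^2 + 3·5 + 3; = 9843; G_3 = 9843−1 = 9842
step 3: 9842 = 3·5^5 + 3·5^3 + 3·5^2 + 3·5 + 2; sub 6 for 5: 3·6^6 + 3·6^3 + 3·6^2 + 3·6 + 2; = 140744; G_4 = 140744−1 = 140743
step 4: 140743 = 3·6^6 + 3·6^3 + 3·6^2 + 3·6 + 1; sub 7 for 6: 3·7^7 + 3·7^3 + 3·7^2 + 3·7 + 1; = 2471827; G_5 = 2471827−1 = 2471826

2331083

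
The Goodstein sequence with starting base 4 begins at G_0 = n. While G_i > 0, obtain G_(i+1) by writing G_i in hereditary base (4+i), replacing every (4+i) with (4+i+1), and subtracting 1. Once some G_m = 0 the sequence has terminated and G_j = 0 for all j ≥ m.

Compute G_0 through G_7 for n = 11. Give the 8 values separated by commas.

11, 12, 13, 14, 15, 15, 15, 15

G_0 = 11. HB_4(11) = 2·4 + 3. Bump = 13. G_1 = 12.
G_1 = 12. HB_5(12) = 2·5 + 2. Bump = 14. G_2 = 13.
G_2 = 13. HB_6(13) = 2·6 + 1. Bump = 15. G_3 = 14.
G_3 = 14. HB_7(14) = 2·7. Bump = 16. G_4 = 15.
G_4 = 15. HB_8(15) = 8 + 7. Bump = 16. G_5 = 15.
G_5 = 15. HB_9(15) = 9 + 6. Bump = 16. G_6 = 15.
G_6 = 15. HB_10(15) = 10 + 5. Bump = 16. G_7 = 15.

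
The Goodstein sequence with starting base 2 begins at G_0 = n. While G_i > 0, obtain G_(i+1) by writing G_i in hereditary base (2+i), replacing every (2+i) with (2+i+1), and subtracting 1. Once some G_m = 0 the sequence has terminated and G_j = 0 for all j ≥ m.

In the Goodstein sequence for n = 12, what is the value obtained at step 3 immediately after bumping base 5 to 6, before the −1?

base 2: 12 = 2^(2 + 1) + 2^2; at 3: 3^(3 + 1) + 3^3 = 108; next = 107
base 3: 107 = 3^(3 + 1) + 2·3^2 + 2·3 + 2; at 4: 4^(4 + 1) + 2·4^2 + 2·4 + 2 = 1066; next = 1065
base 4: 1065 = 4^(4 + 1) + 2·4^2 + 2·4 + 1; at 5: 5^(5 + 1) + 2·5^2 + 2·5 + 1 = 15686; next = 15685
base 5: 15685 = 5^(5 + 1) + 2·5^2 + 2·5; at 6: 6^(6 + 1) + 2·6^2 + 2·6 = 280020; next = 280019

280020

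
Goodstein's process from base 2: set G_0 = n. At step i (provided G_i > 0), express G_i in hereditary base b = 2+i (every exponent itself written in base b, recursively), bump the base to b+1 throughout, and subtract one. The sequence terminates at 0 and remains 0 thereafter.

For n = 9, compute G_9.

855935016215

9 —HB2→ 2^(2 + 1) + 1 —bump→ 3^(3 + 1) + 1 = 82 —(−1)→ 81
81 —HB3→ 3^(3 + 1) —bump→ 4^(4 + 1) = 1024 —(−1)→ 1023
1023 —HB4→ 3·4^4 + 3·4^3 + 3·4^2 + 3·4 + 3 —bump→ 3·5^5 + 3·5^3 + 3·5^2 + 3·5 + 3 = 9843 —(−1)→ 9842
9842 —HB5→ 3·5^5 + 3·5^3 + 3·5^2 + 3·5 + 2 —bump→ 3·6^6 + 3·6^3 + 3·6^2 + 3·6 + 2 = 140744 —(−1)→ 140743
140743 —HB6→ 3·6^6 + 3·6^3 + 3·6^2 + 3·6 + 1 —bump→ 3·7^7 + 3·7^3 + 3·7^2 + 3·7 + 1 = 2471827 —(−1)→ 2471826
2471826 —HB7→ 3·7^7 + 3·7^3 + 3·7^2 + 3·7 —bump→ 3·8^8 + 3·8^3 + 3·8^2 + 3·8 = 50333400 —(−1)→ 50333399
50333399 —HB8→ 3·8^8 + 3·8^3 + 3·8^2 + 2·8 + 7 —bump→ 3·9^9 + 3·9^3 + 3·9^2 + 2·9 + 7 = 1162263922 —(−1)→ 1162263921
1162263921 —HB9→ 3·9^9 + 3·9^3 + 3·9^2 + 2·9 + 6 —bump→ 3·10^10 + 3·10^3 + 3·10^2 + 2·10 + 6 = 30000003326 —(−1)→ 30000003325
30000003325 —HB10→ 3·10^10 + 3·10^3 + 3·10^2 + 2·10 + 5 —bump→ 3·11^11 + 3·11^3 + 3·11^2 + 2·11 + 5 = 855935016216 —(−1)→ 855935016215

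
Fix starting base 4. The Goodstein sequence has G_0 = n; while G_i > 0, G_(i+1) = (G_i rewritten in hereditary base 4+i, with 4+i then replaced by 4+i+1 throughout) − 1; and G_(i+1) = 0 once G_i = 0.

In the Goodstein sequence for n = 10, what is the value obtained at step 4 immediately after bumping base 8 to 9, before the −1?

14

step 0: 10 = 2·4 + 2; sub 5 for 4: 2·5 + 2; = 12; G_1 = 12−1 = 11
step 1: 11 = 2·5 + 1; sub 6 for 5: 2·6 + 1; = 13; G_2 = 13−1 = 12
step 2: 12 = 2·6; sub 7 for 6: 2·7; = 14; G_3 = 14−1 = 13
step 3: 13 = 7 + 6; sub 8 for 7: 8 + 6; = 14; G_4 = 14−1 = 13
step 4: 13 = 8 + 5; sub 9 for 8: 9 + 5; = 14; G_5 = 14−1 = 13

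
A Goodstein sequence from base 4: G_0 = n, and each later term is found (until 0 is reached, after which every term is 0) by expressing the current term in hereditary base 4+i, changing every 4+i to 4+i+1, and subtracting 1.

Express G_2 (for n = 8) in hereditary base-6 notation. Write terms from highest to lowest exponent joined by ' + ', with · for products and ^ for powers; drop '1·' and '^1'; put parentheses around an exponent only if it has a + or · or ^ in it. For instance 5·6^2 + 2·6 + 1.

i=0: 8 = 2·4 (b=4); 4→5: 2·5 = 10; 10−1 = 9
i=1: 9 = 5 + 4 (b=5); 5→6: 6 + 4 = 10; 10−1 = 9

6 + 3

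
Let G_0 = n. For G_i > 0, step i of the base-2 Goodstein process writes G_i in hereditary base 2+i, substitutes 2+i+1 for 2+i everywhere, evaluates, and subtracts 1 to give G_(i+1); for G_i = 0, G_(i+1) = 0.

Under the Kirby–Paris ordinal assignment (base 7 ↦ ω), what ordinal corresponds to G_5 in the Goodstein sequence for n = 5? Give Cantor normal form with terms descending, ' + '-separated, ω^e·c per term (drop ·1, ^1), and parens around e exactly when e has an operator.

ω^3·3 + ω^2·3 + ω·3

[0] 5 ≡ 2^2 + 1 (base 2). Lift 3: 28. −1: 27.
[1] 27 ≡ 3^3 (base 3). Lift 4: 256. −1: 255.
[2] 255 ≡ 3·4^3 + 3·4^2 + 3·4 + 3 (base 4). Lift 5: 468. −1: 467.
[3] 467 ≡ 3·5^3 + 3·5^2 + 3·5 + 2 (base 5). Lift 6: 776. −1: 775.
[4] 775 ≡ 3·6^3 + 3·6^2 + 3·6 + 1 (base 6). Lift 7: 1198. −1: 1197.
[5] 1197 ≡ 3·7^3 + 3·7^2 + 3·7 (base 7). Lift 8: 1752. −1: 1751.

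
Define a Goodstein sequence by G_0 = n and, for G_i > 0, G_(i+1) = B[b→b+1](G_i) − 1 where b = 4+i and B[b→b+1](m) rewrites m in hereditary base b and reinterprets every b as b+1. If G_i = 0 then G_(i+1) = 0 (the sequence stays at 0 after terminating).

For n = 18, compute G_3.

(0) 18|_4 = 4^2 + 2 ↦ 5^2 + 2|_5 = 27 ⇒ 26
(1) 26|_5 = 5^2 + 1 ↦ 6^2 + 1|_6 = 37 ⇒ 36
(2) 36|_6 = 6^2 ↦ 7^2|_7 = 49 ⇒ 48
(3) 48|_7 = 6·7 + 6 ↦ 6·8 + 6|_8 = 54 ⇒ 53

48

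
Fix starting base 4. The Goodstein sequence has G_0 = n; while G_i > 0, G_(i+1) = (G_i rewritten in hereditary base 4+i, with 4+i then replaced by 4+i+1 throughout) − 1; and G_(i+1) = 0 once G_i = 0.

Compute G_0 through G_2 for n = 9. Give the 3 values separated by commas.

9, 10, 11

base 4: 9 = 2·4 + 1; at 5: 2·5 + 1 = 11; next = 10
base 5: 10 = 2·5; at 6: 2·6 = 12; next = 11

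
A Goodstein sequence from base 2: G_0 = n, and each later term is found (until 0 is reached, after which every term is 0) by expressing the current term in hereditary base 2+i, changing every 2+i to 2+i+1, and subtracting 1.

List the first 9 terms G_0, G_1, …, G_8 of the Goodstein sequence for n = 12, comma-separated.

12, 107, 1065, 15685, 280019, 5764910, 134217867, 3486784574, 100000000211

G_0 = 12. HB_2(12) = 2^(2 + 1) + 2^2. Bump = 108. G_1 = 107.
G_1 = 107. HB_3(107) = 3^(3 + 1) + 2·3^2 + 2·3 + 2. Bump = 1066. G_2 = 1065.
G_2 = 1065. HB_4(1065) = 4^(4 + 1) + 2·4^2 + 2·4 + 1. Bump = 15686. G_3 = 15685.
G_3 = 15685. HB_5(15685) = 5^(5 + 1) + 2·5^2 + 2·5. Bump = 280020. G_4 = 280019.
G_4 = 280019. HB_6(280019) = 6^(6 + 1) + 2·6^2 + 6 + 5. Bump = 5764911. G_5 = 5764910.
G_5 = 5764910. HB_7(5764910) = 7^(7 + 1) + 2·7^2 + 7 + 4. Bump = 134217868. G_6 = 134217867.
G_6 = 134217867. HB_8(134217867) = 8^(8 + 1) + 2·8^2 + 8 + 3. Bump = 3486784575. G_7 = 3486784574.
G_7 = 3486784574. HB_9(3486784574) = 9^(9 + 1) + 2·9^2 + 9 + 2. Bump = 100000000212. G_8 = 100000000211.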